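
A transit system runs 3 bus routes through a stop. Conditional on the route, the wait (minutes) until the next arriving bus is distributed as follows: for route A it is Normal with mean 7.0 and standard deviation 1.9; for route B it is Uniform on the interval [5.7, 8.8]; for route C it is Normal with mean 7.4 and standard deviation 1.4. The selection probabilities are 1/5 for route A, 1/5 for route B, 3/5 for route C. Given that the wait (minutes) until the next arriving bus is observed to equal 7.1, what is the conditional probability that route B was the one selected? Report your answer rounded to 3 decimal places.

0.236

Likelihoods f(7.1 | ·): A: 0.209679; B: 0.322581; C: 0.278491.
Posterior ∝ prior × likelihood. Numerator for B: 0.2·0.322581 = 0.0645161.
Normalizing constant: 0.2·0.209679 + 0.2·0.322581 + 0.6·0.278491 = 0.273546.
P(B | observation) = 0.0645161 / 0.273546 = 0.235851.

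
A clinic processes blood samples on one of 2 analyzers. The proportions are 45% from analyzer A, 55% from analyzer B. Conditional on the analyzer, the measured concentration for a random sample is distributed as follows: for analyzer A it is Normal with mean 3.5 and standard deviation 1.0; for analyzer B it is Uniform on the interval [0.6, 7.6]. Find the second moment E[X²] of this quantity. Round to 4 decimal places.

For each component E[X²] = Var + (mean)², giving A: 13.25; B: 20.8933.
Overall E[X²] = 0.45·13.25 + 0.55·20.8933 = 17.4538.

17.4538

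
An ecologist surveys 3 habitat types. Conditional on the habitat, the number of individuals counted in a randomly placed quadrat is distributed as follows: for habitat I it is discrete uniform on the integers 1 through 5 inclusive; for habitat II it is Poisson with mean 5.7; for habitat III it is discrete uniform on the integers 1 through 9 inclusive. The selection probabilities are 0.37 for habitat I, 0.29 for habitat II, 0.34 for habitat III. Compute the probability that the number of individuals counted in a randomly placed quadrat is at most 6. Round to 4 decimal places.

Conditional on each habitat, P(X ≤ 6): I: 1; II: 0.654366; III: 0.666667.
By total probability, P(X ≤ 6) = 0.37·1 + 0.29·0.654366 + 0.34·0.666667 = 0.786433.

0.7864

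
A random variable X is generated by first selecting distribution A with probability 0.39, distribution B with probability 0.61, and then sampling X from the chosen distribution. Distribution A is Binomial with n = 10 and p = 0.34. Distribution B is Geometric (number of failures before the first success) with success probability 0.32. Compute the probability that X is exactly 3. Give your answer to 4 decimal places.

Conditional on each component, P(X = 3): A: 0.257292; B: 0.100618.
By total probability, P(X = 3) = 0.39·0.257292 + 0.61·0.100618 = 0.161721.

0.1617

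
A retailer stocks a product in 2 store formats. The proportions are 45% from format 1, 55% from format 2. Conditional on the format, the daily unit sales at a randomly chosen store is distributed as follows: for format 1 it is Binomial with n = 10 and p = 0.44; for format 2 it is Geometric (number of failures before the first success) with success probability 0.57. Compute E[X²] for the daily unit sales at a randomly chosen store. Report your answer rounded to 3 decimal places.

10.862

For each component E[X²] = Var + (mean)², giving 1: 21.824; 2: 1.89258.
Overall E[X²] = 0.45·21.824 + 0.55·1.89258 = 10.8617.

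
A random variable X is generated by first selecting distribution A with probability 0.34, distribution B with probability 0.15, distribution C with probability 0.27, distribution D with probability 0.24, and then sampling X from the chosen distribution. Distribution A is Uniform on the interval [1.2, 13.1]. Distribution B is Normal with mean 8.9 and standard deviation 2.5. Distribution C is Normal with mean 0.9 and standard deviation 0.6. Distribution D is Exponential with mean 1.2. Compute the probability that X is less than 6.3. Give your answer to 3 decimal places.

Conditional on each component, P(X < 6.3): A: 0.428571; B: 0.14917; C: 1; D: 0.994752.
By total probability, P(X < 6.3) = 0.34·0.428571 + 0.15·0.14917 + 0.27·1 + 0.24·0.994752 = 0.67683.

0.677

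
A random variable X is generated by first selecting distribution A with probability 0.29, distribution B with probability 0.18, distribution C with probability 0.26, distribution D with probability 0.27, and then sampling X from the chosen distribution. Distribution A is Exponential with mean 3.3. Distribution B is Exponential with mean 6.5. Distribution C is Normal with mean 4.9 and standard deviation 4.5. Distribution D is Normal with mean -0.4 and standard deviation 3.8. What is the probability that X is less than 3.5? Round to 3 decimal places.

Conditional on each component, P(X < 3.5): A: 0.653754; B: 0.416355; C: 0.377858; D: 0.847629.
By total probability, P(X < 3.5) = 0.29·0.653754 + 0.18·0.416355 + 0.26·0.377858 + 0.27·0.847629 = 0.591635.

0.592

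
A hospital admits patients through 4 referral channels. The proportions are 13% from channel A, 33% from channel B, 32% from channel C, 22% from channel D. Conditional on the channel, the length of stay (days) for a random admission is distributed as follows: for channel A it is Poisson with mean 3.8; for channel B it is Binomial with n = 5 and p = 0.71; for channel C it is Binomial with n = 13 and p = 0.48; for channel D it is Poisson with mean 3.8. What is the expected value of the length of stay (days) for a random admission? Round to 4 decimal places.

Component means — A: 3.8; B: 3.55; C: 6.24; D: 3.8.
E[X] = 0.13·3.8 + 0.33·3.55 + 0.32·6.24 + 0.22·3.8 = 4.4983.

4.4983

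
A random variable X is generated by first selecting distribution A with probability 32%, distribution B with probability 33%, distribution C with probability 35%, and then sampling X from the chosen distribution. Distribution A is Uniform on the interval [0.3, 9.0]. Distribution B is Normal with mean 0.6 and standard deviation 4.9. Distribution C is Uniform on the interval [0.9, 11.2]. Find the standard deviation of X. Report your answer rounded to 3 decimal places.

Per component, A: μ=4.65, E[X²]=27.93; B: μ=0.6, E[X²]=24.37; C: μ=6.05, E[X²]=45.4433.
E[X] = 0.32·4.65 + 0.33·0.6 + 0.35·6.05 = 3.8035.
E[X²] = 0.32·27.93 + 0.33·24.37 + 0.35·45.4433 = 32.8849.
Var(X) = E[X²] − (E[X])² = 32.8849 − 14.4666 = 18.4183.
SD(X) = √18.4183 = 4.29165.

4.292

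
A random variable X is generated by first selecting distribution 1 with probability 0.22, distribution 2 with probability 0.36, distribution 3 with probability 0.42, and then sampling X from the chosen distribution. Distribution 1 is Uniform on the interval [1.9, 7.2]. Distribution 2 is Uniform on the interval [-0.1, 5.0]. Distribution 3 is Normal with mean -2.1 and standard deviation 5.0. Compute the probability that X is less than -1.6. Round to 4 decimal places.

Conditional on each component, P(X < -1.6): 1: 0; 2: 0; 3: 0.539828.
By total probability, P(X < -1.6) = 0.22·0 + 0.36·0 + 0.42·0.539828 = 0.226728.

0.2267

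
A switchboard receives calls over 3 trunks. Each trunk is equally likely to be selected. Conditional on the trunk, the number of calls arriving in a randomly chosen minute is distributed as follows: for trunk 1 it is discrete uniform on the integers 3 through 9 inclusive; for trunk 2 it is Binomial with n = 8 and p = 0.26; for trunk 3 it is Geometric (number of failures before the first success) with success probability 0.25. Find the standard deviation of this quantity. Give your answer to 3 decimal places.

Per component, 1: μ=6, E[X²]=40; 2: μ=2.08, E[X²]=5.8656; 3: μ=3, E[X²]=21.
E[X] = 0.333333·6 + 0.333333·2.08 + 0.333333·3 = 3.69333.
E[X²] = 0.333333·40 + 0.333333·5.8656 + 0.333333·21 = 22.2885.
Var(X) = E[X²] − (E[X])² = 22.2885 − 13.6407 = 8.64782.
SD(X) = √8.64782 = 2.94072.

2.941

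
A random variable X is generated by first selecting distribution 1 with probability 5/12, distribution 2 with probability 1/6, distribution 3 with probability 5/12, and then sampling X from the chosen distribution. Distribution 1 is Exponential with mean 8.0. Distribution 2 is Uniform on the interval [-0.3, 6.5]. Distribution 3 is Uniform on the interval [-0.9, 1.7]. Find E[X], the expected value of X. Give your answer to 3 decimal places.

Component means — 1: 8; 2: 3.1; 3: 0.4.
E[X] = 0.416667·8 + 0.166667·3.1 + 0.416667·0.4 = 4.01667.

4.017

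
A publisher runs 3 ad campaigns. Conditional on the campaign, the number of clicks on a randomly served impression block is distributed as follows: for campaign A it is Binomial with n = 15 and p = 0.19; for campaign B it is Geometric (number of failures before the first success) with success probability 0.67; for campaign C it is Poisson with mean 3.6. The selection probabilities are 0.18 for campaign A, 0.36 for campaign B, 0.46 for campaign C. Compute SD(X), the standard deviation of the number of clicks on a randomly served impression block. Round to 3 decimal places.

2.084

Per component, A: μ=2.85, E[X²]=10.431; B: μ=0.492537, E[X²]=0.977723; C: μ=3.6, E[X²]=16.56.
E[X] = 0.18·2.85 + 0.36·0.492537 + 0.46·3.6 = 2.34631.
E[X²] = 0.18·10.431 + 0.36·0.977723 + 0.46·16.56 = 9.84716.
Var(X) = E[X²] − (E[X])² = 9.84716 − 5.50519 = 4.34197.
SD(X) = √4.34197 = 2.08374.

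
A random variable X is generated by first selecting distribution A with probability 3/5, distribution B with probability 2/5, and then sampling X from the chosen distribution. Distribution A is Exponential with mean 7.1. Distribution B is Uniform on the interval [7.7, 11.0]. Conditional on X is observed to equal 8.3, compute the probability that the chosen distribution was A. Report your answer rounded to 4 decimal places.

0.1780

Likelihoods f(8.3 | ·): A: 0.0437568; B: 0.30303.
Posterior ∝ prior × likelihood. Numerator for A: 0.6·0.0437568 = 0.0262541.
Normalizing constant: 0.6·0.0437568 + 0.4·0.30303 = 0.147466.
P(A | observation) = 0.0262541 / 0.147466 = 0.178034.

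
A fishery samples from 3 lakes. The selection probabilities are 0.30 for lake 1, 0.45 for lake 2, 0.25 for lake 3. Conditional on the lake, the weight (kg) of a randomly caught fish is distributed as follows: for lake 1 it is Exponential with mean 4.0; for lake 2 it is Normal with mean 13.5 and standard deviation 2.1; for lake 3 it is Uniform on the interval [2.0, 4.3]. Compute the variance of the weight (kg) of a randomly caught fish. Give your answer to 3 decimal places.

31.184

Per component, 1: μ=4, E[X²]=32; 2: μ=13.5, E[X²]=186.66; 3: μ=3.15, E[X²]=10.3633.
E[X] = 0.3·4 + 0.45·13.5 + 0.25·3.15 = 8.0625.
E[X²] = 0.3·32 + 0.45·186.66 + 0.25·10.3633 = 96.1878.
Var(X) = E[X²] − (E[X])² = 96.1878 − 65.0039 = 31.1839.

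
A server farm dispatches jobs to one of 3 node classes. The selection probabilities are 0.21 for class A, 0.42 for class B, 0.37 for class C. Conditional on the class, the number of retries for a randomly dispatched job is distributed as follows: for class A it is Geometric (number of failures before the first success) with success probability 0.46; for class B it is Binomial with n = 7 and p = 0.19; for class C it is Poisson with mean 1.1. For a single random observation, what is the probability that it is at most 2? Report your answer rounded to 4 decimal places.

Conditional on each class, P(X ≤ 2): A: 0.842536; B: 0.868732; C: 0.900416.
By total probability, P(X ≤ 2) = 0.21·0.842536 + 0.42·0.868732 + 0.37·0.900416 = 0.874954.

0.8750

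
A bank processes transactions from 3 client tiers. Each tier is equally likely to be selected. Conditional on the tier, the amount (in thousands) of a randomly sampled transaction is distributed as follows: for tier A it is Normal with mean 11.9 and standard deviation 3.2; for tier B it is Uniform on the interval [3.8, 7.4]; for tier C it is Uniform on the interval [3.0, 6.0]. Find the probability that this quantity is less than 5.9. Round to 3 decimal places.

Conditional on each tier, P(X < 5.9): A: 0.0303964; B: 0.583333; C: 0.966667.
By total probability, P(X < 5.9) = 0.333333·0.0303964 + 0.333333·0.583333 + 0.333333·0.966667 = 0.526799.

0.527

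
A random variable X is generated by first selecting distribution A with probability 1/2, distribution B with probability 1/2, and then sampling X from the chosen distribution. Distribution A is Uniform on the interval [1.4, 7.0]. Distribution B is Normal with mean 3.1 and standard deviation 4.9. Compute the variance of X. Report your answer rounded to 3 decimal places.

Per component, A: μ=4.2, E[X²]=20.2533; B: μ=3.1, E[X²]=33.62.
E[X] = 0.5·4.2 + 0.5·3.1 = 3.65.
E[X²] = 0.5·20.2533 + 0.5·33.62 = 26.9367.
Var(X) = E[X²] − (E[X])² = 26.9367 − 13.3225 = 13.6142.

13.614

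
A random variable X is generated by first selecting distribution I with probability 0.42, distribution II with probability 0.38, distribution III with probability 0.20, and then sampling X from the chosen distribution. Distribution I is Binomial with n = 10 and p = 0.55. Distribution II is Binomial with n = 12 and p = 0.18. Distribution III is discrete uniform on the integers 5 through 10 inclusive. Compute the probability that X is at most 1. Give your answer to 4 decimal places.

0.1295

Conditional on each component, P(X ≤ 1): I: 0.00450225; II: 0.335868; III: 0.
By total probability, P(X ≤ 1) = 0.42·0.00450225 + 0.38·0.335868 + 0.2·0 = 0.129521.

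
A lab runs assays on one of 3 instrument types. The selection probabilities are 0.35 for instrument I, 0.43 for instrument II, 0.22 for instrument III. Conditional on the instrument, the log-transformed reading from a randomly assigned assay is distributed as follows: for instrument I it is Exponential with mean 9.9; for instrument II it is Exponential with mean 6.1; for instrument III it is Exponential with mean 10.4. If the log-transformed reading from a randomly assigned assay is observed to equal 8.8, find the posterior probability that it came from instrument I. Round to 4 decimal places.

Likelihoods f(8.8 | ·): I: 0.0415265; II: 0.0387389; III: 0.041256.
Posterior ∝ prior × likelihood. Numerator for I: 0.35·0.0415265 = 0.0145343.
Normalizing constant: 0.35·0.0415265 + 0.43·0.0387389 + 0.22·0.041256 = 0.0402683.
P(I | observation) = 0.0145343 / 0.0402683 = 0.360936.

0.3609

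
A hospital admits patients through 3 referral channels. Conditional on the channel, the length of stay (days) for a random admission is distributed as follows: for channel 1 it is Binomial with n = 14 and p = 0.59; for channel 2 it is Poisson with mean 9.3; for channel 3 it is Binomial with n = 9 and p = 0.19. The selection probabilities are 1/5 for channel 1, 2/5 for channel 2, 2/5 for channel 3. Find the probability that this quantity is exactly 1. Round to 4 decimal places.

0.1271

Conditional on each channel, P(X = 1): 1: 7.64135e-05; 2: 0.000850245; 3: 0.316866.
By total probability, P(X = 1) = 0.2·7.64135e-05 + 0.4·0.000850245 + 0.4·0.316866 = 0.127102.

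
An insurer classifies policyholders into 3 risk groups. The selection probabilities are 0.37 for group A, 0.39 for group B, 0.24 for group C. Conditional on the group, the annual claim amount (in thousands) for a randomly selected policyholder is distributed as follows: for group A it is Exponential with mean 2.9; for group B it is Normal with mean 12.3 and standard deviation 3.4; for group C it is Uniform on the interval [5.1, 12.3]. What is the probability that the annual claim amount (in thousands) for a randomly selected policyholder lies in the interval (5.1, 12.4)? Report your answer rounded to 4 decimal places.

Conditional on each group, P(5.1 < X < 12.4): A: 0.158382; B: 0.494629; C: 1.
By total probability, P(5.1 < X < 12.4) = 0.37·0.158382 + 0.39·0.494629 + 0.24·1 = 0.491507.

0.4915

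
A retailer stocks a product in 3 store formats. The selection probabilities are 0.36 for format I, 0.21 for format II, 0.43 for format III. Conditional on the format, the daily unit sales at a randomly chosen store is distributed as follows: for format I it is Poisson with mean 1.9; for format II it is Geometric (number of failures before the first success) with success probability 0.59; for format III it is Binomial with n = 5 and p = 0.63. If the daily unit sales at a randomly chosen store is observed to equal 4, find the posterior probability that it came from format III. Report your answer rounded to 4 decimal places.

0.7929

Likelihoods P(X=4 | ·): I: 0.0812164; II: 0.016672; III: 0.29143.
Posterior ∝ prior × likelihood. Numerator for III: 0.43·0.29143 = 0.125315.
Normalizing constant: 0.36·0.0812164 + 0.21·0.016672 + 0.43·0.29143 = 0.158054.
P(III | observation) = 0.125315 / 0.158054 = 0.792862.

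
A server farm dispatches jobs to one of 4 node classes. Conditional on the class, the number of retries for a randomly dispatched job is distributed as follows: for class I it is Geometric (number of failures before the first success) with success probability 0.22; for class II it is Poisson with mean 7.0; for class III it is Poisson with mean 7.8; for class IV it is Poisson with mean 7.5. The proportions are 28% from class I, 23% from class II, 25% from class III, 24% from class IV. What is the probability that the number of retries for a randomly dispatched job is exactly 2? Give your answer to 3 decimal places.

Conditional on each class, P(X = 2): I: 0.133848; II: 0.0223411; III: 0.0124641; IV: 0.0155555.
By total probability, P(X = 2) = 0.28·0.133848 + 0.23·0.0223411 + 0.25·0.0124641 + 0.24·0.0155555 = 0.0494652.

0.049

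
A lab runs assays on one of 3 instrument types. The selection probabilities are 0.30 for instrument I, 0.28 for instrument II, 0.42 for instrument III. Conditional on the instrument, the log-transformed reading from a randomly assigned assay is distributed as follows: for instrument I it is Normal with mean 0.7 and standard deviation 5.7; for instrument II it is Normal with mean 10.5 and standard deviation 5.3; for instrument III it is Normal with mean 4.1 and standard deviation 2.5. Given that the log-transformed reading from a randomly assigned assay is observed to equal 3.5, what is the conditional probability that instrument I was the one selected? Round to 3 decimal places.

Likelihoods f(3.5 | ·): I: 0.062035; II: 0.0314662; III: 0.155047.
Posterior ∝ prior × likelihood. Numerator for I: 0.3·0.062035 = 0.0186105.
Normalizing constant: 0.3·0.062035 + 0.28·0.0314662 + 0.42·0.155047 = 0.0925406.
P(I | observation) = 0.0186105 / 0.0925406 = 0.201106.

0.201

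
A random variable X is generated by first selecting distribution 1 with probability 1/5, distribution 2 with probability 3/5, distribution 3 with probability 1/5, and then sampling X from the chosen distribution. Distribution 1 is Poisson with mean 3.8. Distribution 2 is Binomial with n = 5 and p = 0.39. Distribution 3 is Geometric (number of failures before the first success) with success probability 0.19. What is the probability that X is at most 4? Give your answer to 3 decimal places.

Conditional on each component, P(X ≤ 4): 1: 0.667844; 2: 0.990978; 3: 0.651322.
By total probability, P(X ≤ 4) = 0.2·0.667844 + 0.6·0.990978 + 0.2·0.651322 = 0.85842.

0.858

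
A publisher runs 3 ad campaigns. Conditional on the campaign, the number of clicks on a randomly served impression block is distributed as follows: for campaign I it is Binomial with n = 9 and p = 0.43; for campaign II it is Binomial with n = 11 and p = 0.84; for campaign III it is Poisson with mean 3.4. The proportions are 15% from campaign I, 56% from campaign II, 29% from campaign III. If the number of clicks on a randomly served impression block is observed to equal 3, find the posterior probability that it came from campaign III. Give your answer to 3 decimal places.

0.648

Likelihoods P(X=3 | ·): I: 0.229052; II: 4.20031e-05; III: 0.218617.
Posterior ∝ prior × likelihood. Numerator for III: 0.29·0.218617 = 0.063399.
Normalizing constant: 0.15·0.229052 + 0.56·4.20031e-05 + 0.29·0.218617 = 0.0977803.
P(III | observation) = 0.063399 / 0.0977803 = 0.648382.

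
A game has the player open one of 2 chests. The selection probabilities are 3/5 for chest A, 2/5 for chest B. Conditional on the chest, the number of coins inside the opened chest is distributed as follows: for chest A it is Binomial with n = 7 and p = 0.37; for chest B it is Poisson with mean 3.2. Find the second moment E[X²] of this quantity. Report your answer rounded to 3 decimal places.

10.380

For each component E[X²] = Var + (mean)², giving A: 8.3398; B: 13.44.
Overall E[X²] = 0.6·8.3398 + 0.4·13.44 = 10.3799.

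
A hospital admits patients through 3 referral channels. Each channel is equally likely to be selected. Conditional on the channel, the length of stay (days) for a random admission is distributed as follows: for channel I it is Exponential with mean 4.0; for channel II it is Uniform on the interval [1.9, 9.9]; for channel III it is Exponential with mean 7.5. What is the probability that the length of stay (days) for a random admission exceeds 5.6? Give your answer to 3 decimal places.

Conditional on each channel, P(X > 5.6): I: 0.246597; II: 0.5375; III: 0.473944.
By total probability, P(X > 5.6) = 0.333333·0.246597 + 0.333333·0.5375 + 0.333333·0.473944 = 0.419347.

0.419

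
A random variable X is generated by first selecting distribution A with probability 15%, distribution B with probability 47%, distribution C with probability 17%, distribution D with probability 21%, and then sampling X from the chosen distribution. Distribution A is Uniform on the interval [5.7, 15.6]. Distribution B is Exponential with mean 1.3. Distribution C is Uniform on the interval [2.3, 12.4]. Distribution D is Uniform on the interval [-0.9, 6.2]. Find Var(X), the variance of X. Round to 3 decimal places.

Per component, A: μ=10.65, E[X²]=121.59; B: μ=1.3, E[X²]=3.38; C: μ=7.35, E[X²]=62.5233; D: μ=2.65, E[X²]=11.2233.
E[X] = 0.15·10.65 + 0.47·1.3 + 0.17·7.35 + 0.21·2.65 = 4.0145.
E[X²] = 0.15·121.59 + 0.47·3.38 + 0.17·62.5233 + 0.21·11.2233 = 32.813.
Var(X) = E[X²] − (E[X])² = 32.813 − 16.1162 = 16.6968.

16.697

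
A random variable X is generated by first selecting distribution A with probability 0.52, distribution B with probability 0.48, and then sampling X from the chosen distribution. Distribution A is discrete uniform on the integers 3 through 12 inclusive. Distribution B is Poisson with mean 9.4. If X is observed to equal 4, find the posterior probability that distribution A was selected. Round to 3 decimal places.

0.801

Likelihoods P(X=4 | ·): A: 0.1; B: 0.0269111.
Posterior ∝ prior × likelihood. Numerator for A: 0.52·0.1 = 0.052.
Normalizing constant: 0.52·0.1 + 0.48·0.0269111 = 0.0649173.
P(A | observation) = 0.052 / 0.0649173 = 0.801019.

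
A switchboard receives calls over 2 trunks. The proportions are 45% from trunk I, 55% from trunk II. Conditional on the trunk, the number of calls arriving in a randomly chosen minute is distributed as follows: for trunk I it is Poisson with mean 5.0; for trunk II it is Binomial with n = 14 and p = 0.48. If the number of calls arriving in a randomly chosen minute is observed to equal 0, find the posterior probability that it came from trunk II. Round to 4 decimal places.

0.0188

Likelihoods P(X=0 | ·): I: 0.00673795; II: 0.000105693.
Posterior ∝ prior × likelihood. Numerator for II: 0.55·0.000105693 = 5.81312e-05.
Normalizing constant: 0.45·0.00673795 + 0.55·0.000105693 = 0.00309021.
P(II | observation) = 5.81312e-05 / 0.00309021 = 0.0188114.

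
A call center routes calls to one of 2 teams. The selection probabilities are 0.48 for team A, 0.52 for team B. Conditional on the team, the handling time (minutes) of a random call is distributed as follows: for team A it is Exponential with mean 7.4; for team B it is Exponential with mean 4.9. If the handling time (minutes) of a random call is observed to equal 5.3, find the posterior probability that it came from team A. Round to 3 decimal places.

0.468

Likelihoods f(5.3 | ·): A: 0.0660267; B: 0.0691922.
Posterior ∝ prior × likelihood. Numerator for A: 0.48·0.0660267 = 0.0316928.
Normalizing constant: 0.48·0.0660267 + 0.52·0.0691922 = 0.0676727.
P(A | observation) = 0.0316928 / 0.0676727 = 0.468325.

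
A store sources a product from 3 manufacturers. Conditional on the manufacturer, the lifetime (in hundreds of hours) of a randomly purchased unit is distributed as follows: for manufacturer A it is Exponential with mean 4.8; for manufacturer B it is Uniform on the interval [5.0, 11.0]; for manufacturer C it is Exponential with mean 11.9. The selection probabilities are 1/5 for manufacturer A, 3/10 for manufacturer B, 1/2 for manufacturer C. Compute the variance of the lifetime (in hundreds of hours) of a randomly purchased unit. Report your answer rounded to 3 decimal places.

Per component, A: μ=4.8, E[X²]=46.08; B: μ=8, E[X²]=67; C: μ=11.9, E[X²]=283.22.
E[X] = 0.2·4.8 + 0.3·8 + 0.5·11.9 = 9.31.
E[X²] = 0.2·46.08 + 0.3·67 + 0.5·283.22 = 170.926.
Var(X) = E[X²] − (E[X])² = 170.926 − 86.6761 = 84.2499.

84.250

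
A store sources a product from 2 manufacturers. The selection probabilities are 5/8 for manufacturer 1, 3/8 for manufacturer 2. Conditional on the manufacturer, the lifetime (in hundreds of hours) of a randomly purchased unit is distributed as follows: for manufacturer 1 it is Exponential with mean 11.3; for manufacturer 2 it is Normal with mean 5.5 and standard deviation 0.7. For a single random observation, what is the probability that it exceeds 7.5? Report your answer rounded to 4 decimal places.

Conditional on each manufacturer, P(X > 7.5): 1: 0.514934; 2: 0.00213737.
By total probability, P(X > 7.5) = 0.625·0.514934 + 0.375·0.00213737 = 0.322635.

0.3226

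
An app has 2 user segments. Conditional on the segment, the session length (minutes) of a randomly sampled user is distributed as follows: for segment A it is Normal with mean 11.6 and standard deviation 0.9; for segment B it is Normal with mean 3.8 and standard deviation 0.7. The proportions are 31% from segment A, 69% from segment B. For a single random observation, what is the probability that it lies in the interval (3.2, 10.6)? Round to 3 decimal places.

0.596

Conditional on each segment, P(3.2 < X < 10.6): A: 0.13326; B: 0.804317.
By total probability, P(3.2 < X < 10.6) = 0.31·0.13326 + 0.69·0.804317 = 0.596289.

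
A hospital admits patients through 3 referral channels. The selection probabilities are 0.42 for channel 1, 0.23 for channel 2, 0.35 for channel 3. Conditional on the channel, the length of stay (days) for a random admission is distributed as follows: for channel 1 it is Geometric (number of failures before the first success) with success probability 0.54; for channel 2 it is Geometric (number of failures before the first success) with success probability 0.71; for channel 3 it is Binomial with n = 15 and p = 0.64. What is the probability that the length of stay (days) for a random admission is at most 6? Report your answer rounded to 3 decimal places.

Conditional on each channel, P(X ≤ 6): 1: 0.995642; 2: 0.999828; 3: 0.0503786.
By total probability, P(X ≤ 6) = 0.42·0.995642 + 0.23·0.999828 + 0.35·0.0503786 = 0.665762.

0.666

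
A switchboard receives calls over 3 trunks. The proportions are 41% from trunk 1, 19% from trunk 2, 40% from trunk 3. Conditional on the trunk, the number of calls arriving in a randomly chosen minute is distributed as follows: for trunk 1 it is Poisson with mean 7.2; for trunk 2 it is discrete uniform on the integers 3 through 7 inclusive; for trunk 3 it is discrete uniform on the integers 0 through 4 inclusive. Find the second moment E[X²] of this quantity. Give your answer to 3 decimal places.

31.736

For each component E[X²] = Var + (mean)², giving 1: 59.04; 2: 27; 3: 6.
Overall E[X²] = 0.41·59.04 + 0.19·27 + 0.4·6 = 31.7364.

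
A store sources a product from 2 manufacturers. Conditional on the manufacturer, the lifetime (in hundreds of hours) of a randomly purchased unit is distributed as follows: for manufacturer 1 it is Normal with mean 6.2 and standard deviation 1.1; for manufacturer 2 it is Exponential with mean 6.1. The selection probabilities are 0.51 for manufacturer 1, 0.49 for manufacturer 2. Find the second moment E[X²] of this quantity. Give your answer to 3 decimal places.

For each component E[X²] = Var + (mean)², giving 1: 39.65; 2: 74.42.
Overall E[X²] = 0.51·39.65 + 0.49·74.42 = 56.6873.

56.687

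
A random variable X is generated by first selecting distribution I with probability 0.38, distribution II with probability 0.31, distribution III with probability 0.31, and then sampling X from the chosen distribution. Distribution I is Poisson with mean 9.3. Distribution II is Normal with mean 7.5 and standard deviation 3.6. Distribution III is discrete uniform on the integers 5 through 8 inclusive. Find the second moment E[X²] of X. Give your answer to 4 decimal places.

For each component E[X²] = Var + (mean)², giving I: 95.79; II: 69.21; III: 43.5.
Overall E[X²] = 0.38·95.79 + 0.31·69.21 + 0.31·43.5 = 71.3403.

71.3403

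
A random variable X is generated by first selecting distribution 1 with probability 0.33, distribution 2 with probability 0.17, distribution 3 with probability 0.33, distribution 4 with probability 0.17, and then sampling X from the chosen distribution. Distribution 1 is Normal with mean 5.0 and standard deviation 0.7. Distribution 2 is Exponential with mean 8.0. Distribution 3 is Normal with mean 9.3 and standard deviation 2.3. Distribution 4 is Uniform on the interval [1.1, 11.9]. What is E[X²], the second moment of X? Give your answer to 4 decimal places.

69.2940

For each component E[X²] = Var + (mean)², giving 1: 25.49; 2: 128; 3: 91.78; 4: 51.97.
Overall E[X²] = 0.33·25.49 + 0.17·128 + 0.33·91.78 + 0.17·51.97 = 69.294.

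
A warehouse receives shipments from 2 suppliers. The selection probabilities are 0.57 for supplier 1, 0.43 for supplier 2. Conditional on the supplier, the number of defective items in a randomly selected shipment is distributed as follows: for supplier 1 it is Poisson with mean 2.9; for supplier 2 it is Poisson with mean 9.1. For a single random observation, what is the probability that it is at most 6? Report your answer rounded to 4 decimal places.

Conditional on each supplier, P(X ≤ 6): 1: 0.971283; 2: 0.197823.
By total probability, P(X ≤ 6) = 0.57·0.971283 + 0.43·0.197823 = 0.638695.

0.6387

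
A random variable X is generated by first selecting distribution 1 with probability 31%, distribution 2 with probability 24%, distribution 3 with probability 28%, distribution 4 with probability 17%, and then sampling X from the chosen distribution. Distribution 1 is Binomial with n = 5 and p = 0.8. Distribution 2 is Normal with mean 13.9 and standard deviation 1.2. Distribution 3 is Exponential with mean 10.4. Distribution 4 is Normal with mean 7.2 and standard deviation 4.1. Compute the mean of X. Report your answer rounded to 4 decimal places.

8.7120

Component means — 1: 4; 2: 13.9; 3: 10.4; 4: 7.2.
E[X] = 0.31·4 + 0.24·13.9 + 0.28·10.4 + 0.17·7.2 = 8.712.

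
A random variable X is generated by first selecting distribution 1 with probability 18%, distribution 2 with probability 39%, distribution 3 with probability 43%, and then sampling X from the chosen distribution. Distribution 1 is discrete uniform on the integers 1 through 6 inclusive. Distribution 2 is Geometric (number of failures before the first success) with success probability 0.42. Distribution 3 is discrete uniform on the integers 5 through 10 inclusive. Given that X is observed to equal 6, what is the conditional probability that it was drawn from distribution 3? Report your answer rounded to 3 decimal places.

0.664

Likelihoods P(X=6 | ·): 1: 0.166667; 2: 0.0159889; 3: 0.166667.
Posterior ∝ prior × likelihood. Numerator for 3: 0.43·0.166667 = 0.0716667.
Normalizing constant: 0.18·0.166667 + 0.39·0.0159889 + 0.43·0.166667 = 0.107902.
P(3 | observation) = 0.0716667 / 0.107902 = 0.664181.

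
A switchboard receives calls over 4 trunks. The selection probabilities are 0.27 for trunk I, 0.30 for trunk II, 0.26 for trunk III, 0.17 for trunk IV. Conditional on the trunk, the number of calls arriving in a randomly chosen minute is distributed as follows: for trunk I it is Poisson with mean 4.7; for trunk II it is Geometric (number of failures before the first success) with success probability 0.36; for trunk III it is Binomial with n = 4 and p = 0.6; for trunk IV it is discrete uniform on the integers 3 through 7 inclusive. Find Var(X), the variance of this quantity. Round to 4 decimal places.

Per component, I: μ=4.7, E[X²]=26.79; II: μ=1.77778, E[X²]=8.09877; III: μ=2.4, E[X²]=6.72; IV: μ=5, E[X²]=27.
E[X] = 0.27·4.7 + 0.3·1.77778 + 0.26·2.4 + 0.17·5 = 3.27633.
E[X²] = 0.27·26.79 + 0.3·8.09877 + 0.26·6.72 + 0.17·27 = 16.0001.
Var(X) = E[X²] − (E[X])² = 16.0001 − 10.7344 = 5.26577.

5.2658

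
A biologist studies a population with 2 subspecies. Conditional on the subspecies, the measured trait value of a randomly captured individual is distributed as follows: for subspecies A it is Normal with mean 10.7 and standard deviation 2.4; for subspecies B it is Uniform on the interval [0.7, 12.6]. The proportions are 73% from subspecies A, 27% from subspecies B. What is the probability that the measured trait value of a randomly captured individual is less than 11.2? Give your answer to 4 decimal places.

Conditional on each subspecies, P(X < 11.2): A: 0.582516; B: 0.882353.
By total probability, P(X < 11.2) = 0.73·0.582516 + 0.27·0.882353 = 0.663472.

0.6635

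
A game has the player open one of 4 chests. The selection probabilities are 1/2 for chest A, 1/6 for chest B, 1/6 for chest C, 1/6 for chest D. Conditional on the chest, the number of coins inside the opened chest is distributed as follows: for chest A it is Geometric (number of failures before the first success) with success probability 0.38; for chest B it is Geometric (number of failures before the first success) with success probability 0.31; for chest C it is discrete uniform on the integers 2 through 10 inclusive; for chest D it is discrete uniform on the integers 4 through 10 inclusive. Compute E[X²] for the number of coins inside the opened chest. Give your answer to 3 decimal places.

For each component E[X²] = Var + (mean)², giving A: 6.95568; B: 12.1342; C: 42.6667; D: 53.
Overall E[X²] = 0.5·6.95568 + 0.166667·12.1342 + 0.166667·42.6667 + 0.166667·53 = 21.4447.

21.445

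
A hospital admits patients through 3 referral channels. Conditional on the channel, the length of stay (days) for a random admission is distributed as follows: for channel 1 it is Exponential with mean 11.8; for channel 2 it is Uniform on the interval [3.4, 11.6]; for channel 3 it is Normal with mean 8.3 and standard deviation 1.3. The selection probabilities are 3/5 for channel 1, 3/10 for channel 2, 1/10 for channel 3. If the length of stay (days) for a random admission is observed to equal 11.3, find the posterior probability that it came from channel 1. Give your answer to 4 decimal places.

0.3351

Likelihoods f(11.3 | ·): 1: 0.0325256; 2: 0.121951; 3: 0.0214073.
Posterior ∝ prior × likelihood. Numerator for 1: 0.6·0.0325256 = 0.0195154.
Normalizing constant: 0.6·0.0325256 + 0.3·0.121951 + 0.1·0.0214073 = 0.0582415.
P(1 | observation) = 0.0195154 / 0.0582415 = 0.335077.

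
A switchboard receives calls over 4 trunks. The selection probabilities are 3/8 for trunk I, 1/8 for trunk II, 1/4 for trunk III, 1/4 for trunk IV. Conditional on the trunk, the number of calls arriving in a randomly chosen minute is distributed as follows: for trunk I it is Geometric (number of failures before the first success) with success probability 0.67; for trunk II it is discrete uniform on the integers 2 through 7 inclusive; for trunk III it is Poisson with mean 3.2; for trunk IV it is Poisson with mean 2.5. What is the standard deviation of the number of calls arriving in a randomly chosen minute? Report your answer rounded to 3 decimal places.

2.023

Per component, I: μ=0.492537, E[X²]=0.977723; II: μ=4.5, E[X²]=23.1667; III: μ=3.2, E[X²]=13.44; IV: μ=2.5, E[X²]=8.75.
E[X] = 0.375·0.492537 + 0.125·4.5 + 0.25·3.2 + 0.25·2.5 = 2.1722.
E[X²] = 0.375·0.977723 + 0.125·23.1667 + 0.25·13.44 + 0.25·8.75 = 8.80998.
Var(X) = E[X²] − (E[X])² = 8.80998 − 4.71846 = 4.09152.
SD(X) = √4.09152 = 2.02275.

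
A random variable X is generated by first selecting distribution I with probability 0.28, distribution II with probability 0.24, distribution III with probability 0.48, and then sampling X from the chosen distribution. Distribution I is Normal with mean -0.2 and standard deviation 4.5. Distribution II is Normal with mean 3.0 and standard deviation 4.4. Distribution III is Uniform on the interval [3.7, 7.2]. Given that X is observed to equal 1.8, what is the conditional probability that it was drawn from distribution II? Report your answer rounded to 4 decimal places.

0.4825

Likelihoods f(1.8 | ·): I: 0.0803164; II: 0.0873587; III: 0.
Posterior ∝ prior × likelihood. Numerator for II: 0.24·0.0873587 = 0.0209661.
Normalizing constant: 0.28·0.0803164 + 0.24·0.0873587 + 0.48·0 = 0.0434547.
P(II | observation) = 0.0209661 / 0.0434547 = 0.482482.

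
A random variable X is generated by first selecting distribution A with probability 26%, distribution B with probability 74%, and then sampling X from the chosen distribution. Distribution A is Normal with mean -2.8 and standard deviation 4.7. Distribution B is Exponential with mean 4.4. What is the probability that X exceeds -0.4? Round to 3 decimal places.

Conditional on each component, P(X > -0.4): A: 0.304802; B: 1.
By total probability, P(X > -0.4) = 0.26·0.304802 + 0.74·1 = 0.819249.

0.819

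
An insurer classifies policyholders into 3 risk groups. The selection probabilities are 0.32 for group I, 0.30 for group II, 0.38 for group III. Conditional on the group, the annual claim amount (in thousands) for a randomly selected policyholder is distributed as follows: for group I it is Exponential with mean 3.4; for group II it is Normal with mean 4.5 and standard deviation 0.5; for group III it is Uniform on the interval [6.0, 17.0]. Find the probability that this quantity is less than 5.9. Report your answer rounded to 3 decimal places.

0.563

Conditional on each group, P(X < 5.9): I: 0.823652; II: 0.997445; III: 0.
By total probability, P(X < 5.9) = 0.32·0.823652 + 0.3·0.997445 + 0.38·0 = 0.562802.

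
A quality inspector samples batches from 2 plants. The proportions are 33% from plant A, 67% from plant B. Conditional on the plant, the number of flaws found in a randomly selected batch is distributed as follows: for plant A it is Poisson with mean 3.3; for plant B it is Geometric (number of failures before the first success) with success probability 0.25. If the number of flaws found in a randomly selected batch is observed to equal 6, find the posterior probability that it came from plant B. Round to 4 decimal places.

Likelihoods P(X=6 | ·): A: 0.0661575; B: 0.0444946.
Posterior ∝ prior × likelihood. Numerator for B: 0.67·0.0444946 = 0.0298114.
Normalizing constant: 0.33·0.0661575 + 0.67·0.0444946 = 0.0516434.
P(B | observation) = 0.0298114 / 0.0516434 = 0.577255.

0.5773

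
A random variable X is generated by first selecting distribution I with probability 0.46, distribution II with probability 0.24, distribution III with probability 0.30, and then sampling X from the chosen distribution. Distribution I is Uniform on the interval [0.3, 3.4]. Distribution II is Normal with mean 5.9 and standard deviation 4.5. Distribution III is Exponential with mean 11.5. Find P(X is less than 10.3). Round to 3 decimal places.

Conditional on each component, P(X < 10.3): I: 1; II: 0.835908; III: 0.591659.
By total probability, P(X < 10.3) = 0.46·1 + 0.24·0.835908 + 0.3·0.591659 = 0.838116.

0.838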